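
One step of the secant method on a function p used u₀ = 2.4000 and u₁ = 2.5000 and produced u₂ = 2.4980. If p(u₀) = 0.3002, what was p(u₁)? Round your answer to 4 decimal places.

-0.0061

The secant line through (2.4000, 0.3002) and (2.5000, p(u₁)) crosses zero at u₂ = 2.4980.
So (2.4000, 0.3002), (2.5000, p(u₁)), (2.4980, 0) are collinear:
p(u₁) = 0.3002 · (2.5000 − 2.4980) / (2.4000 − 2.4980) = 0.3002 · (0.002000)/(-0.098000) = -0.006127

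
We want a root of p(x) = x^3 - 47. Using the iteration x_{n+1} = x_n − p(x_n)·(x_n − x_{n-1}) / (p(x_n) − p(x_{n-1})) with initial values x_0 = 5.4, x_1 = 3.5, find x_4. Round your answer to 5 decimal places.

3.60881

p(5.4) = 110.4640000, p(3.5) = -4.1250000
x_2 = 3.5000000 − (-4.1250000)·(3.5000000 − 5.4000000) / (-4.1250000 − 110.4640000) = 3.5000000 − (7.8375000)/(-114.5890000) = 3.5683966
p(3.5683966) = -1.5619843
x_3 = 3.5683966 − (-1.5619843)·(3.5683966 − 3.5000000) / (-1.5619843 − (-4.1250000)) = 3.5683966 − (-0.1068344)/(2.5630157) = 3.6100797
p(3.6100797) = 0.0489978
x_4 = 3.6100797 − 0.0489978·(3.6100797 − 3.5683966) / (0.0489978 − (-1.5619843)) = 3.6100797 − (0.0020424)/(1.6109821) = 3.6088119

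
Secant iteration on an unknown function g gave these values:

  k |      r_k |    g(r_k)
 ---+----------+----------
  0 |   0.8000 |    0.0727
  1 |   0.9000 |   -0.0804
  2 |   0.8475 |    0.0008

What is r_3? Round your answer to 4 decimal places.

0.8480

r_3 = 0.8475 − 0.0008·(0.8475 − 0.9000) / (0.0008 − (-0.0804))
   = 0.8475 − (-0.000042)/(0.081200) = 0.848017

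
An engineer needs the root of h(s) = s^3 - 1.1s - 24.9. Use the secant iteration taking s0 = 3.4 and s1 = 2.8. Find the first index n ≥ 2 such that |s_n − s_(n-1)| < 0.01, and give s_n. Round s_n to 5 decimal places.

h(3.4) = 10.6640000, h(2.8) = -6.0280000
s2 = 2.8000000 − (-6.0280000)·(-0.6000000)/(-16.6920000) = 3.0166786;  |Δ| = 0.2166786
h(3.0166786) = -0.7655148
s3 = 3.0166786 − (-0.7655148)·(0.2166786)/(5.2624852) = 3.0481981;  |Δ| = 0.0315195
h(3.0481981) = 0.0693506
s4 = 3.0481981 − 0.0693506·(0.0315195)/(0.8348653) = 3.0455799;  |Δ| = 0.0026183
|s4 − s3| = 0.0026183 < 0.01

n = 4, s_n = 3.04558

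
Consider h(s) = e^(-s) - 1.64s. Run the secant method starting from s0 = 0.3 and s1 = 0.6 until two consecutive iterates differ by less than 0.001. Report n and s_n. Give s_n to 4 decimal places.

n = 4, s_n = 0.4062

h(0.3) = 0.248818, h(0.6) = -0.435188
s2 = 0.600000 − (-0.435188)·(0.300000)/(-0.684007) = 0.409130;  |Δ| = 0.190870
h(0.409130) = -0.006745
s3 = 0.409130 − (-0.006745)·(-0.190870)/(0.428444) = 0.406125;  |Δ| = 0.003005
h(0.406125) = 0.000182
s4 = 0.406125 − 0.000182·(-0.003005)/(0.006927) = 0.406204;  |Δ| = 0.000079
|s4 − s3| = 0.000079 < 0.001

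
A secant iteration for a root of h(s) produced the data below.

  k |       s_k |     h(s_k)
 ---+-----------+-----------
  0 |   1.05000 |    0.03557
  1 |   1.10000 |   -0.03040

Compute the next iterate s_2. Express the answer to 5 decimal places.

s_2 = 1.10000 − (-0.03040)·(1.10000 − 1.05000) / (-0.03040 − 0.03557)
   = 1.10000 − (-0.0015200)/(-0.0659700) = 1.0769592

1.07696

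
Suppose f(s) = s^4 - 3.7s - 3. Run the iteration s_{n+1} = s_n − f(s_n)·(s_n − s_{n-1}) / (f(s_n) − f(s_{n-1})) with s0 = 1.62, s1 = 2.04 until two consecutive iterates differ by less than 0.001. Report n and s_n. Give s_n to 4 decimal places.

n = 5, s_n = 1.7554

f(1.62) = -2.106525, f(2.04) = 6.770915
s2 = 2.040000 − 6.770915·(0.420000)/(8.877439) = 1.719662;  |Δ| = 0.320338
f(1.719662) = -0.617502
s3 = 1.719662 − (-0.617502)·(-0.320338)/(-7.388417) = 1.746435;  |Δ| = 0.026773
f(1.746435) = -0.159102
s4 = 1.746435 − (-0.159102)·(0.026773)/(0.458400) = 1.755727;  |Δ| = 0.009292
f(1.755727) = 0.006092
s5 = 1.755727 − 0.006092·(0.009292)/(0.165194) = 1.755384;  |Δ| = 0.000343
|s5 − s4| = 0.000343 < 0.001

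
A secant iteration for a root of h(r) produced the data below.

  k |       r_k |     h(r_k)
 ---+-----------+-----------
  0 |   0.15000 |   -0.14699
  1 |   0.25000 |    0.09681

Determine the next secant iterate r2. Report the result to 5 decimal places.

r2 = 0.25000 − 0.09681·(0.25000 − 0.15000) / (0.09681 − (-0.14699))
   = 0.25000 − (0.0096810)/(0.2438000) = 0.2102912

0.21029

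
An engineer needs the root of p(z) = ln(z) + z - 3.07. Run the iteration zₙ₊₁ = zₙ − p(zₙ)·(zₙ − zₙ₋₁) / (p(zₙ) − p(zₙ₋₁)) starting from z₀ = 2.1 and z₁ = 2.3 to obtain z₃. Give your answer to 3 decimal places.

2.256

p(2.1) = -0.22806, p(2.3) = 0.06291
z₂ = 2.30000 − 0.06291·(2.30000 − 2.10000) / (0.06291 − (-0.22806)) = 2.30000 − (0.01258)/(0.29097) = 2.25676
p(2.25676) = 0.00069
z₃ = 2.25676 − 0.00069·(2.25676 − 2.30000) / (0.00069 − 0.06291) = 2.25676 − (-0.00003)/(-0.06222) = 2.25628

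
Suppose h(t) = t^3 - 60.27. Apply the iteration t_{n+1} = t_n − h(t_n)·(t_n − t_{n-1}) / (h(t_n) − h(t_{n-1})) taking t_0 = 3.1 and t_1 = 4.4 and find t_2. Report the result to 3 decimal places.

3.815

h(3.1) = -30.47900, h(4.4) = 24.91400
t_2 = 4.40000 − 24.91400·(4.40000 − 3.10000) / (24.91400 − (-30.47900)) = 4.40000 − (32.38820)/(55.39300) = 3.81530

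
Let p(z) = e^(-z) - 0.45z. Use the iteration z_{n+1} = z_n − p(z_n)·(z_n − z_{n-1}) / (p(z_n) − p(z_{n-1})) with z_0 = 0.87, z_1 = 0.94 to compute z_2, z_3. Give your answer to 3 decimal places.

p(0.87) = 0.02745, p(0.94) = -0.03237
z_2 = 0.94000 − (-0.03237)·(0.94000 − 0.87000) / (-0.03237 − 0.02745) = 0.94000 − (-0.00227)/(-0.05982) = 0.90212
p(0.90212) = -0.00025
z_3 = 0.90212 − (-0.00025)·(0.90212 − 0.94000) / (-0.00025 − (-0.03237)) = 0.90212 − (0.00001)/(0.03213) = 0.90183

0.902, 0.902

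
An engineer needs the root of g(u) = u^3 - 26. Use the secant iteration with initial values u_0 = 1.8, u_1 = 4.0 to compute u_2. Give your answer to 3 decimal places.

g(1.8) = -20.16800, g(4.0) = 38.00000
u_2 = 4.00000 − 38.00000·(4.00000 − 1.80000) / (38.00000 − (-20.16800)) = 4.00000 − (83.60000)/(58.16800) = 2.56278

2.563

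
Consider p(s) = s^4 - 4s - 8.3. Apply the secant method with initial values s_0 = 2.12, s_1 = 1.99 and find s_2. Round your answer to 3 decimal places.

2.009

p(2.12) = 3.41963, p(1.99) = -0.57761
s_2 = 1.99000 − (-0.57761)·(1.99000 − 2.12000) / (-0.57761 − 3.41963) = 1.99000 − (0.07509)/(-3.99724) = 2.00879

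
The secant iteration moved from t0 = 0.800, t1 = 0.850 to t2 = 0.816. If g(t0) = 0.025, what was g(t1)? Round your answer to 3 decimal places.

-0.053

The secant line through (0.800, 0.025) and (0.850, g(t1)) crosses zero at t2 = 0.816.
So (0.800, 0.025), (0.850, g(t1)), (0.816, 0) are collinear:
g(t1) = 0.025 · (0.850 − 0.816) / (0.800 − 0.816) = 0.025 · (0.03400)/(-0.01600) = -0.05313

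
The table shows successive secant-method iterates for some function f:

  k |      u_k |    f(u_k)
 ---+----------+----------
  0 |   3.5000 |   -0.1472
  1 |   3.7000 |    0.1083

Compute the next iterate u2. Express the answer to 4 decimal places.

3.6152

u2 = 3.7000 − 0.1083·(3.7000 − 3.5000) / (0.1083 − (-0.1472))
   = 3.7000 − (0.021660)/(0.255500) = 3.615225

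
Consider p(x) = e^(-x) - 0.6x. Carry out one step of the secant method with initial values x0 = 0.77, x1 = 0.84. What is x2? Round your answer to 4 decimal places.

0.7710

p(0.77) = 0.001013, p(0.84) = -0.072289
x2 = 0.840000 − (-0.072289)·(0.840000 − 0.770000) / (-0.072289 − 0.001013) = 0.840000 − (-0.005060)/(-0.073303) = 0.770967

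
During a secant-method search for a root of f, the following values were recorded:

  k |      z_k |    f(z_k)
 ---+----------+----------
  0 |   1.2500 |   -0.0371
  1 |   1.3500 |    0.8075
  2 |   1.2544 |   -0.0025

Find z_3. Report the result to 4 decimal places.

1.2547

z_3 = 1.2544 − (-0.0025)·(1.2544 − 1.3500) / (-0.0025 − 0.8075)
   = 1.2544 − (0.000239)/(-0.810000) = 1.254695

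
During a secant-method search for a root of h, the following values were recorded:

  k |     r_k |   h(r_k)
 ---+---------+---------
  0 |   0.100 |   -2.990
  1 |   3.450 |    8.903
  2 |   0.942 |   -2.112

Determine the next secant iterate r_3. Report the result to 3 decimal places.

r_3 = 0.942 − (-2.112)·(0.942 − 3.450) / (-2.112 − 8.903)
   = 0.942 − (5.29690)/(-11.01500) = 1.42288

1.423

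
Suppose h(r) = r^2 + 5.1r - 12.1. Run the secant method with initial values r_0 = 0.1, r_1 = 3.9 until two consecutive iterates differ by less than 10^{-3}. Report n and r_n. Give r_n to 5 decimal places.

h(0.1) = -11.5800000, h(3.9) = 23.0000000
r_2 = 3.9000000 − 23.0000000·(3.8000000)/(34.5800000) = 1.3725275;  |Δ| = 2.5274725
h(1.3725275) = -3.2162782
r_3 = 1.3725275 − (-3.2162782)·(-2.5274725)/(-26.2162782) = 1.6826041;  |Δ| = 0.3100766
h(1.6826041) = -0.6875626
r_4 = 1.6826041 − (-0.6875626)·(0.3100766)/(2.5287156) = 1.7669145;  |Δ| = 0.0843104
h(1.7669145) = 0.0332509
r_5 = 1.7669145 − 0.0332509·(0.0843104)/(0.7208136) = 1.7630253;  |Δ| = 0.0038892
h(1.7630253) = -0.0003128
r_6 = 1.7630253 − (-0.0003128)·(-0.0038892)/(-0.0335637) = 1.7630615;  |Δ| = 0.0000362
|r_6 − r_5| = 0.0000362 < 10^{-3}

n = 6, r_n = 1.76306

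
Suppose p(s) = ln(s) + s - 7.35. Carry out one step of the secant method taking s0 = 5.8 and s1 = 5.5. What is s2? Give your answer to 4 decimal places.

p(5.8) = 0.207858, p(5.5) = -0.145252
s2 = 5.500000 − (-0.145252)·(5.500000 − 5.800000) / (-0.145252 − 0.207858) = 5.500000 − (0.043576)/(-0.353110) = 5.623405

5.6234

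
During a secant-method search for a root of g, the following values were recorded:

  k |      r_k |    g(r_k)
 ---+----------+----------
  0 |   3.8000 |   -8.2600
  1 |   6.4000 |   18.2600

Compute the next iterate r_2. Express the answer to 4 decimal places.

r_2 = 6.4000 − 18.2600·(6.4000 − 3.8000) / (18.2600 − (-8.2600))
   = 6.4000 − (47.476000)/(26.520000) = 4.609804

4.6098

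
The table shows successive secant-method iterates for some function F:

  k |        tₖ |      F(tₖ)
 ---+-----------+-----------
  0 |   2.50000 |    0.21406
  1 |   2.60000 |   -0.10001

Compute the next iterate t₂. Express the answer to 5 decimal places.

t₂ = 2.60000 − (-0.10001)·(2.60000 − 2.50000) / (-0.10001 − 0.21406)
   = 2.60000 − (-0.0100010)/(-0.3140700) = 2.5681568

2.56816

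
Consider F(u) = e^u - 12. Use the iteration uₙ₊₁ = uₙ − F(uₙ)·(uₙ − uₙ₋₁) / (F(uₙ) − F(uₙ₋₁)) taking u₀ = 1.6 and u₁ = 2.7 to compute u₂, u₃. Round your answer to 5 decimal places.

F(1.6) = -7.0469676, F(2.7) = 2.8797317
u₂ = 2.7000000 − 2.8797317·(2.7000000 − 1.6000000) / (2.8797317 − (-7.0469676)) = 2.7000000 − (3.1677049)/(9.9266993) = 2.3808904
F(2.3808904) = -1.1854720
u₃ = 2.3808904 − (-1.1854720)·(2.3808904 − 2.7000000) / (-1.1854720 − 2.8797317) = 2.3808904 − (0.3782955)/(-4.0652037) = 2.4739474

2.38089, 2.47395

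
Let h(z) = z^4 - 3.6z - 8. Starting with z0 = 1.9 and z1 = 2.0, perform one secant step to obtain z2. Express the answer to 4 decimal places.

h(1.9) = -1.807900, h(2.0) = 0.800000
z2 = 2.000000 − 0.800000·(2.000000 − 1.900000) / (0.800000 − (-1.807900)) = 2.000000 − (0.080000)/(2.607900) = 1.969324

1.9693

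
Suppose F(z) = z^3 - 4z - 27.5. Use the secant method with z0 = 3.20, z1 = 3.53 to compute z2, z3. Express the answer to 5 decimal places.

F(3.20) = -7.5320000, F(3.53) = 2.3669770
z2 = 3.5300000 − 2.3669770·(3.5300000 − 3.2000000) / (2.3669770 − (-7.5320000)) = 3.5300000 − (0.7811024)/(9.8989770) = 3.4510926
F(3.4510926) = -0.2017186
z3 = 3.4510926 − (-0.2017186)·(3.4510926 − 3.5300000) / (-0.2017186 − 2.3669770) = 3.4510926 − (0.0159171)/(-2.5686956) = 3.4572892

3.45109, 3.45729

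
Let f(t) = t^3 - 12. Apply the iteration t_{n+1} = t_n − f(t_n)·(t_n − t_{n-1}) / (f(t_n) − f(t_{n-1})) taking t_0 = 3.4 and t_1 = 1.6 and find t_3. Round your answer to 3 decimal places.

2.408

f(3.4) = 27.30400, f(1.6) = -7.90400
t_2 = 1.60000 − (-7.90400)·(1.60000 − 3.40000) / (-7.90400 − 27.30400) = 1.60000 − (14.22720)/(-35.20800) = 2.00409
f(2.00409) = -3.95082
t_3 = 2.00409 − (-3.95082)·(2.00409 − 1.60000) / (-3.95082 − (-7.90400)) = 2.00409 − (-1.59649)/(3.95318) = 2.40794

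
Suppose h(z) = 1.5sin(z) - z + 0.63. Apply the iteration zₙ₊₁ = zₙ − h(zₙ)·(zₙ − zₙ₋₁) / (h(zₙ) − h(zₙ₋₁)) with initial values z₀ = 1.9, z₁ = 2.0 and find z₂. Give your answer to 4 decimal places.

h(1.9) = 0.149450, h(2.0) = -0.006054
z₂ = 2.000000 − (-0.006054)·(2.000000 − 1.900000) / (-0.006054 − 0.149450) = 2.000000 − (-0.000605)/(-0.155504) = 1.996107

1.9961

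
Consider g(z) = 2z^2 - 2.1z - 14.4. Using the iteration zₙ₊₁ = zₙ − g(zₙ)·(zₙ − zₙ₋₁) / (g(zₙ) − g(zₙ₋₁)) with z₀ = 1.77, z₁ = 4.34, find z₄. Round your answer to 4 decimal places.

3.2626

g(1.77) = -11.851200, g(4.34) = 14.157200
z₂ = 4.340000 − 14.157200·(4.340000 − 1.770000) / (14.157200 − (-11.851200)) = 4.340000 − (36.384004)/(26.008400) = 2.941067
g(2.941067) = -3.276489
z₃ = 2.941067 − (-3.276489)·(2.941067 − 4.340000) / (-3.276489 − 14.157200) = 2.941067 − (4.583587)/(-17.433689) = 3.203983
g(3.203983) = -0.597353
z₄ = 3.203983 − (-0.597353)·(3.203983 − 2.941067) / (-0.597353 − (-3.276489)) = 3.203983 − (-0.157053)/(2.679135) = 3.262604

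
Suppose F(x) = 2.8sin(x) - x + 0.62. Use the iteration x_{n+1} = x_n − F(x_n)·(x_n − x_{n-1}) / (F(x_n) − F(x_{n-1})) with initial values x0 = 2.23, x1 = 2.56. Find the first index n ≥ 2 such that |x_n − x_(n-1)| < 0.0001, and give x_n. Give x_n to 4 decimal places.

n = 5, x_n = 2.4359

F(2.23) = 0.603345, F(2.56) = -0.401805
x2 = 2.560000 − (-0.401805)·(0.330000)/(-1.005149) = 2.428084;  |Δ| = 0.131916
F(2.428084) = 0.024491
x3 = 2.428084 − 0.024491·(-0.131916)/(0.426295) = 2.435662;  |Δ| = 0.007579
F(2.435662) = 0.000816
x4 = 2.435662 − 0.000816·(0.007579)/(-0.023675) = 2.435923;  |Δ| = 0.000261
F(2.435923) = -0.000002
x5 = 2.435923 − (-0.000002)·(0.000261)/(-0.000818) = 2.435923;  |Δ| = 0.000001
|x5 − x4| = 0.000001 < 0.0001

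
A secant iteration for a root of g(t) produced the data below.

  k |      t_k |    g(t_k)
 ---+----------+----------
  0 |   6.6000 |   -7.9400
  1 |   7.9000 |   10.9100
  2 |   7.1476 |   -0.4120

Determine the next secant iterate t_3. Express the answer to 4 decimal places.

t_3 = 7.1476 − (-0.4120)·(7.1476 − 7.9000) / (-0.4120 − 10.9100)
   = 7.1476 − (0.309989)/(-11.322000) = 7.174979

7.1750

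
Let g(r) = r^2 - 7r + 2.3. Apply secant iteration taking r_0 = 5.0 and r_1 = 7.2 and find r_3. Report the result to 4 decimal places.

6.6402

g(5.0) = -7.700000, g(7.2) = 3.740000
r_2 = 7.200000 − 3.740000·(7.200000 − 5.000000) / (3.740000 − (-7.700000)) = 7.200000 − (8.228000)/(11.440000) = 6.480769
g(6.480769) = -1.065015
r_3 = 6.480769 − (-1.065015)·(6.480769 − 7.200000) / (-1.065015 − 3.740000) = 6.480769 − (0.765991)/(-4.805015) = 6.640184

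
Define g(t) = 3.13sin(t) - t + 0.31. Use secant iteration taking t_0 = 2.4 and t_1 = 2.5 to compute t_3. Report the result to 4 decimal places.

g(2.4) = 0.024200, g(2.5) = -0.316782
t_2 = 2.500000 − (-0.316782)·(2.500000 − 2.400000) / (-0.316782 − 0.024200) = 2.500000 − (-0.031678)/(-0.340982) = 2.407097
g(2.407097) = 0.000669
t_3 = 2.407097 − 0.000669·(2.407097 − 2.500000) / (0.000669 − (-0.316782)) = 2.407097 − (-0.000062)/(0.317451) = 2.407293

2.4073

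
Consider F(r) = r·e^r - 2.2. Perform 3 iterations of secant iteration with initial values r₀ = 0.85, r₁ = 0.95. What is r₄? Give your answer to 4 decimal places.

F(0.85) = -0.211300, F(0.95) = 0.256424
r₂ = 0.950000 − 0.256424·(0.950000 − 0.850000) / (0.256424 − (-0.211300)) = 0.950000 − (0.025642)/(0.467724) = 0.895176
F(0.895176) = -0.008817
r₃ = 0.895176 − (-0.008817)·(0.895176 − 0.950000) / (-0.008817 − 0.256424) = 0.895176 − (0.000483)/(-0.265241) = 0.896999
F(0.896999) = -0.000351
r₄ = 0.896999 − (-0.000351)·(0.896999 − 0.895176) / (-0.000351 − (-0.008817)) = 0.896999 − (-0.000001)/(0.008466) = 0.897074

0.8971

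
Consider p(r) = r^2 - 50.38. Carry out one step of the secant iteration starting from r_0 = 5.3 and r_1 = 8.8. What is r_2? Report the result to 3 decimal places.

6.881

p(5.3) = -22.29000, p(8.8) = 27.06000
r_2 = 8.80000 − 27.06000·(8.80000 − 5.30000) / (27.06000 − (-22.29000)) = 8.80000 − (94.71000)/(49.35000) = 6.88085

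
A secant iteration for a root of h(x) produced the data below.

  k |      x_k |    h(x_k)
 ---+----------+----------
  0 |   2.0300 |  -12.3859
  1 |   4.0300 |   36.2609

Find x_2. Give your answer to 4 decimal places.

2.5392

x_2 = 4.0300 − 36.2609·(4.0300 − 2.0300) / (36.2609 − (-12.3859))
   = 4.0300 − (72.521800)/(48.646800) = 2.539217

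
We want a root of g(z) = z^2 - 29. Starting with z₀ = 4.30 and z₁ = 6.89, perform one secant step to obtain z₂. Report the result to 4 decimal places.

5.2392

g(4.30) = -10.510000, g(6.89) = 18.472100
z₂ = 6.890000 − 18.472100·(6.890000 − 4.300000) / (18.472100 − (-10.510000)) = 6.890000 − (47.842739)/(28.982100) = 5.239231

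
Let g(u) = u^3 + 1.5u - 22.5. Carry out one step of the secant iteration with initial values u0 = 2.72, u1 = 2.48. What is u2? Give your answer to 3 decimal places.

g(2.72) = 1.70365, g(2.48) = -3.52701
u2 = 2.48000 − (-3.52701)·(2.48000 − 2.72000) / (-3.52701 − 1.70365) = 2.48000 − (0.84648)/(-5.23066) = 2.64183

2.642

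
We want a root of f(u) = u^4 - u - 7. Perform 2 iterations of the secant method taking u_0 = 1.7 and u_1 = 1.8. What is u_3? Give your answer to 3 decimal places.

f(1.7) = -0.34790, f(1.8) = 1.69760
u_2 = 1.80000 − 1.69760·(1.80000 − 1.70000) / (1.69760 − (-0.34790)) = 1.80000 − (0.16976)/(2.04550) = 1.71701
f(1.71701) = -0.02562
u_3 = 1.71701 − (-0.02562)·(1.71701 − 1.80000) / (-0.02562 − 1.69760) = 1.71701 − (0.00213)/(-1.72322) = 1.71824

1.718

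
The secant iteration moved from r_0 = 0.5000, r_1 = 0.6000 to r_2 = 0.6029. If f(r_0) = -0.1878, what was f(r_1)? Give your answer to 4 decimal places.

The secant line through (0.5000, -0.1878) and (0.6000, f(r_1)) crosses zero at r_2 = 0.6029.
So (0.5000, -0.1878), (0.6000, f(r_1)), (0.6029, 0) are collinear:
f(r_1) = -0.1878 · (0.6000 − 0.6029) / (0.5000 − 0.6029) = -0.1878 · (-0.002900)/(-0.102900) = -0.005293

-0.0053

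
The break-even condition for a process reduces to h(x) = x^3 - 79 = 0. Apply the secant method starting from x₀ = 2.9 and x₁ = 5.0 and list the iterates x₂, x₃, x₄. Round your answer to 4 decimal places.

4.0399, 4.2523, 4.2932

h(2.9) = -54.611000, h(5.0) = 46.000000
x₂ = 5.000000 − 46.000000·(5.000000 − 2.900000) / (46.000000 − (-54.611000)) = 5.000000 − (96.600000)/(100.611000) = 4.039866
h(4.039866) = -13.067277
x₃ = 4.039866 − (-13.067277)·(4.039866 − 5.000000) / (-13.067277 − 46.000000) = 4.039866 − (12.546331)/(-59.067277) = 4.252274
h(4.252274) = -2.111092
x₄ = 4.252274 − (-2.111092)·(4.252274 − 4.039866) / (-2.111092 − (-13.067277)) = 4.252274 − (-0.448412)/(10.956184) = 4.293202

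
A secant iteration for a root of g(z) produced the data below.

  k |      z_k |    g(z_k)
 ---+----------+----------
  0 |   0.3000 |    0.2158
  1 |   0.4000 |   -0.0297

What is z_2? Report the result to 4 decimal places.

0.3879

z_2 = 0.4000 − (-0.0297)·(0.4000 − 0.3000) / (-0.0297 − 0.2158)
   = 0.4000 − (-0.002970)/(-0.245500) = 0.387902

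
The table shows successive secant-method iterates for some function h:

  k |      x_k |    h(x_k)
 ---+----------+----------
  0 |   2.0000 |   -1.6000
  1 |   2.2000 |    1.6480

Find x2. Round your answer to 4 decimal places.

x2 = 2.2000 − 1.6480·(2.2000 − 2.0000) / (1.6480 − (-1.6000))
   = 2.2000 − (0.329600)/(3.248000) = 2.098522

2.0985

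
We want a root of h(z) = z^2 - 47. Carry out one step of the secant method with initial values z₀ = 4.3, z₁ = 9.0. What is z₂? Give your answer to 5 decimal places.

6.44361

h(4.3) = -28.5100000, h(9.0) = 34.0000000
z₂ = 9.0000000 − 34.0000000·(9.0000000 − 4.3000000) / (34.0000000 − (-28.5100000)) = 9.0000000 − (159.8000000)/(62.5100000) = 6.4436090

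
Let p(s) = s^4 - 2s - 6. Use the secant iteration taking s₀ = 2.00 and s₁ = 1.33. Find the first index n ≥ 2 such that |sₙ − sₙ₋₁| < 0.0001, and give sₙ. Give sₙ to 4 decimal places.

n = 7, sₙ = 1.7562

p(2.00) = 6.000000, p(1.33) = -5.530993
s₂ = 1.330000 − (-5.530993)·(-0.670000)/(-11.530993) = 1.651374;  |Δ| = 0.321374
p(1.651374) = -1.866017
s₃ = 1.651374 − (-1.866017)·(0.321374)/(3.664976) = 1.815002;  |Δ| = 0.163627
p(1.815002) = 1.221953
s₄ = 1.815002 − 1.221953·(0.163627)/(3.087970) = 1.750252;  |Δ| = 0.064750
p(1.750252) = -0.116195
s₅ = 1.750252 − (-0.116195)·(-0.064750)/(-1.338148) = 1.755874;  |Δ| = 0.005622
p(1.755874) = -0.006276
s₆ = 1.755874 − (-0.006276)·(0.005622)/(0.109919) = 1.756195;  |Δ| = 0.000321
p(1.756195) = 0.000035
s₇ = 1.756195 − 0.000035·(0.000321)/(0.006311) = 1.756194;  |Δ| = 0.000002
|s₇ − s₆| = 0.000002 < 0.0001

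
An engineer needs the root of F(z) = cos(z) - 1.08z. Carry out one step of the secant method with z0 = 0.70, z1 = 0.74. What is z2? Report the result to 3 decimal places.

0.705

F(0.70) = 0.00884, F(0.74) = -0.06073
z2 = 0.74000 − (-0.06073)·(0.74000 − 0.70000) / (-0.06073 − 0.00884) = 0.74000 − (-0.00243)/(-0.06957) = 0.70508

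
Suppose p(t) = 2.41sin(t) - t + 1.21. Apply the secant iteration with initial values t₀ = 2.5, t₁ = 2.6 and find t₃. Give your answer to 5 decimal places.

2.55133

p(2.5) = 0.1523179, p(2.6) = -0.1476417
t₂ = 2.6000000 − (-0.1476417)·(2.6000000 − 2.5000000) / (-0.1476417 − 0.1523179) = 2.6000000 − (-0.0147642)/(-0.2999596) = 2.5507795
p(2.5507795) = 0.0016786
t₃ = 2.5507795 − 0.0016786·(2.5507795 − 2.6000000) / (0.0016786 − (-0.1476417)) = 2.5507795 − (-0.0000826)/(0.1493203) = 2.5513328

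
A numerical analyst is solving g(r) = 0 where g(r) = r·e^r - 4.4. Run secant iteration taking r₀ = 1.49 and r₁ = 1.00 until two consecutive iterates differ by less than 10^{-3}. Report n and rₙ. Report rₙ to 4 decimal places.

g(1.49) = 2.211272, g(1.00) = -1.681718
r₂ = 1.000000 − (-1.681718)·(-0.490000)/(-3.892990) = 1.211673;  |Δ| = 0.211673
g(1.211673) = -0.329868
r₃ = 1.211673 − (-0.329868)·(0.211673)/(1.351850) = 1.263324;  |Δ| = 0.051651
g(1.263324) = 0.068579
r₄ = 1.263324 − 0.068579·(0.051651)/(0.398447) = 1.254434;  |Δ| = 0.008890
g(1.254434) = -0.002137
r₅ = 1.254434 − (-0.002137)·(-0.008890)/(-0.070716) = 1.254703;  |Δ| = 0.000269
|r₅ − r₄| = 0.000269 < 10^{-3}

n = 5, rₙ = 1.2547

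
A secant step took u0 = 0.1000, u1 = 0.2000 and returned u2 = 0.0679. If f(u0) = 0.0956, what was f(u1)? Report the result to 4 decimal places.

0.3934

The secant line through (0.1000, 0.0956) and (0.2000, f(u1)) crosses zero at u2 = 0.0679.
So (0.1000, 0.0956), (0.2000, f(u1)), (0.0679, 0) are collinear:
f(u1) = 0.0956 · (0.2000 − 0.0679) / (0.1000 − 0.0679) = 0.0956 · (0.132100)/(0.032100) = 0.393419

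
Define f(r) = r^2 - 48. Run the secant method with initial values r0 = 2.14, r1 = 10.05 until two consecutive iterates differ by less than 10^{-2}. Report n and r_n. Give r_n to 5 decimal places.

n = 6, r_n = 6.92820

f(2.14) = -43.4204000, f(10.05) = 53.0025000
r2 = 10.0500000 − 53.0025000·(7.9100000)/(96.4229000) = 5.7019688;  |Δ| = 4.3480312
f(5.7019688) = -15.4875515
r3 = 5.7019688 − (-15.4875515)·(-4.3480312)/(-68.4900515) = 6.6851825;  |Δ| = 0.9832137
f(6.6851825) = -3.3083346
r4 = 6.6851825 − (-3.3083346)·(0.9832137)/(12.1792169) = 6.9522604;  |Δ| = 0.2670779
f(6.9522604) = 0.3339253
r5 = 6.9522604 − 0.3339253·(0.2670779)/(3.6422599) = 6.9277745;  |Δ| = 0.0244859
f(6.9277745) = -0.0059401
r6 = 6.9277745 − (-0.0059401)·(-0.0244859)/(-0.3398654) = 6.9282025;  |Δ| = 0.0004280
|r6 − r5| = 0.0004280 < 10^{-2}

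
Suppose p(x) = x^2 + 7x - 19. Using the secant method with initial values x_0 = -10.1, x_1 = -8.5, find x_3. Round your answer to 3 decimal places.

p(-10.1) = 12.31000, p(-8.5) = -6.25000
x_2 = -8.50000 − (-6.25000)·(-8.50000 − (-10.10000)) / (-6.25000 − 12.31000) = -8.50000 − (-10.00000)/(-18.56000) = -9.03879
p(-9.03879) = -0.57177
x_3 = -9.03879 − (-0.57177)·(-9.03879 − (-8.50000)) / (-0.57177 − (-6.25000)) = -9.03879 − (0.30807)/(5.67823) = -9.09305

-9.093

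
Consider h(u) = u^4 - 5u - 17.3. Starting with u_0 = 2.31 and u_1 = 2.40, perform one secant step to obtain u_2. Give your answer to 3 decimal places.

2.318

h(2.31) = -0.37604, h(2.40) = 3.87760
u_2 = 2.40000 − 3.87760·(2.40000 − 2.31000) / (3.87760 − (-0.37604)) = 2.40000 − (0.34898)/(4.25364) = 2.31796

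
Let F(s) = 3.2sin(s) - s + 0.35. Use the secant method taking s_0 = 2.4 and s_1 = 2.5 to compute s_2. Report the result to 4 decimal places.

2.4322

F(2.4) = 0.111482, F(2.5) = -0.234889
s_2 = 2.500000 − (-0.234889)·(2.500000 − 2.400000) / (-0.234889 − 0.111482) = 2.500000 − (-0.023489)/(-0.346371) = 2.432186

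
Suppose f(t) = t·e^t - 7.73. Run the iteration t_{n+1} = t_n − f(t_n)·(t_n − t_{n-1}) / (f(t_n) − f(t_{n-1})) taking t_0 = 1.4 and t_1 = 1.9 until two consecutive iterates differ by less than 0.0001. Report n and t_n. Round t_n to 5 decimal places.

n = 6, t_n = 1.58471

f(1.4) = -2.0527200, f(1.9) = 4.9731994
t_2 = 1.9000000 − 4.9731994·(0.5000000)/(7.0259195) = 1.5460820;  |Δ| = 0.3539180
f(1.5460820) = -0.4741655
t_3 = 1.5460820 − (-0.4741655)·(-0.3539180)/(-5.4473649) = 1.5768887;  |Δ| = 0.0308068
f(1.5768887) = -0.0980570
t_4 = 1.5768887 − (-0.0980570)·(0.0308068)/(0.3761085) = 1.5849205;  |Δ| = 0.0080318
f(1.5849205) = 0.0026742
t_5 = 1.5849205 − 0.0026742·(0.0080318)/(0.1007312) = 1.5847073;  |Δ| = 0.0002132
f(1.5847073) = -0.0000145
t_6 = 1.5847073 − (-0.0000145)·(-0.0002132)/(-0.0026887) = 1.5847084;  |Δ| = 0.0000012
|t_6 − t_5| = 0.0000012 < 0.0001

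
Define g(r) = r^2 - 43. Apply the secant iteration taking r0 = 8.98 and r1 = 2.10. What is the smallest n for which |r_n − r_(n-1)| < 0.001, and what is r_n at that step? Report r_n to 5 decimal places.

g(8.98) = 37.6404000, g(2.10) = -38.5900000
r2 = 2.1000000 − (-38.5900000)·(-6.8800000)/(-76.2304000) = 5.5828520;  |Δ| = 3.4828520
g(5.5828520) = -11.8317637
r3 = 5.5828520 − (-11.8317637)·(3.4828520)/(26.7582363) = 7.1228743;  |Δ| = 1.5400223
g(7.1228743) = 7.7353387
r4 = 7.1228743 − 7.7353387·(1.5400223)/(19.5671024) = 6.5140670;  |Δ| = 0.6088073
g(6.5140670) = -0.5669305
r5 = 6.5140670 − (-0.5669305)·(-0.6088073)/(-8.3022692) = 6.5556402;  |Δ| = 0.0415731
g(6.5556402) = -0.0235817
r6 = 6.5556402 − (-0.0235817)·(0.0415731)/(0.5433488) = 6.5574445;  |Δ| = 0.0018043
g(6.5574445) = 0.0000783
r7 = 6.5574445 − 0.0000783·(0.0018043)/(0.0236600) = 6.5574385;  |Δ| = 0.0000060
|r7 − r6| = 0.0000060 < 0.001

n = 7, r_n = 6.55744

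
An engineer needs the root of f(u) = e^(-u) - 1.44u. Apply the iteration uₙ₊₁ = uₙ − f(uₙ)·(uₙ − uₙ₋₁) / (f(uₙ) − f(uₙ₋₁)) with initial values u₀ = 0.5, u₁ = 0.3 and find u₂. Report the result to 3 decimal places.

f(0.5) = -0.11347, f(0.3) = 0.30882
u₂ = 0.30000 − 0.30882·(0.30000 − 0.50000) / (0.30882 − (-0.11347)) = 0.30000 − (-0.06176)/(0.42229) = 0.44626

0.446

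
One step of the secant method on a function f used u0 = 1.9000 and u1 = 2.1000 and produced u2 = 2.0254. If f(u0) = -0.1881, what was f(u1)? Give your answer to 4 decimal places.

The secant line through (1.9000, -0.1881) and (2.1000, f(u1)) crosses zero at u2 = 2.0254.
So (1.9000, -0.1881), (2.1000, f(u1)), (2.0254, 0) are collinear:
f(u1) = -0.1881 · (2.1000 − 2.0254) / (1.9000 − 2.0254) = -0.1881 · (0.074600)/(-0.125400) = 0.111900

0.1119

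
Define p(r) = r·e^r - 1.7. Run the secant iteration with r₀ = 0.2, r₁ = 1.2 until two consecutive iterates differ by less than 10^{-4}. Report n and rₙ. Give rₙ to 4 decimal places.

p(0.2) = -1.455719, p(1.2) = 2.284140
r₂ = 1.200000 − 2.284140·(1.000000)/(3.739860) = 0.589244;  |Δ| = 0.610756
p(0.589244) = -0.637813
r₃ = 0.589244 − (-0.637813)·(-0.610756)/(-2.921953) = 0.722562;  |Δ| = 0.133318
p(0.722562) = -0.211737
r₄ = 0.722562 − (-0.211737)·(0.133318)/(0.426076) = 0.788814;  |Δ| = 0.066252
p(0.788814) = 0.036008
r₅ = 0.788814 − 0.036008·(0.066252)/(0.247745) = 0.779184;  |Δ| = 0.009629
p(0.779184) = -0.001617
r₆ = 0.779184 − (-0.001617)·(-0.009629)/(-0.037625) = 0.779598;  |Δ| = 0.000414
p(0.779598) = -0.000012
r₇ = 0.779598 − (-0.000012)·(0.000414)/(0.001605) = 0.779601;  |Δ| = 0.000003
|r₇ − r₆| = 0.000003 < 10^{-4}

n = 7, rₙ = 0.7796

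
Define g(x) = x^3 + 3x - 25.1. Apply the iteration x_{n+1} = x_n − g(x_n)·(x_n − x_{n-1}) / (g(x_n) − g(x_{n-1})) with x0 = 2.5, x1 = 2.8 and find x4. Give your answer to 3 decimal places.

2.588

g(2.5) = -1.97500, g(2.8) = 5.25200
x2 = 2.80000 − 5.25200·(2.80000 − 2.50000) / (5.25200 − (-1.97500)) = 2.80000 − (1.57560)/(7.22700) = 2.58198
g(2.58198) = -0.14088
x3 = 2.58198 − (-0.14088)·(2.58198 − 2.80000) / (-0.14088 − 5.25200) = 2.58198 − (0.03071)/(-5.39288) = 2.58768
g(2.58768) = -0.00964
x4 = 2.58768 − (-0.00964)·(2.58768 − 2.58198) / (-0.00964 − (-0.14088)) = 2.58768 − (-0.00005)/(0.13124) = 2.58810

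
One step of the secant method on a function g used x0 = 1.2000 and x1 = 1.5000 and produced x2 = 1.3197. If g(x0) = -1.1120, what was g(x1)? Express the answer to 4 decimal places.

1.6750

The secant line through (1.2000, -1.1120) and (1.5000, g(x1)) crosses zero at x2 = 1.3197.
So (1.2000, -1.1120), (1.5000, g(x1)), (1.3197, 0) are collinear:
g(x1) = -1.1120 · (1.5000 − 1.3197) / (1.2000 − 1.3197) = -1.1120 · (0.180300)/(-0.119700) = 1.674967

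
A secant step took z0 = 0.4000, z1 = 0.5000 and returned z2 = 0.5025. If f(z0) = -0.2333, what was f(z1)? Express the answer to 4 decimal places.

The secant line through (0.4000, -0.2333) and (0.5000, f(z1)) crosses zero at z2 = 0.5025.
So (0.4000, -0.2333), (0.5000, f(z1)), (0.5025, 0) are collinear:
f(z1) = -0.2333 · (0.5000 − 0.5025) / (0.4000 − 0.5025) = -0.2333 · (-0.002500)/(-0.102500) = -0.005690

-0.0057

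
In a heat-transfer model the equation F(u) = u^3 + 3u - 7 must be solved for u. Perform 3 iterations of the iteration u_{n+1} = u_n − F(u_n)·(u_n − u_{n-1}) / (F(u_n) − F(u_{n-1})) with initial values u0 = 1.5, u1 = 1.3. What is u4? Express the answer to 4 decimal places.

F(1.5) = 0.875000, F(1.3) = -0.903000
u2 = 1.300000 − (-0.903000)·(1.300000 − 1.500000) / (-0.903000 − 0.875000) = 1.300000 − (0.180600)/(-1.778000) = 1.401575
F(1.401575) = -0.042005
u3 = 1.401575 − (-0.042005)·(1.401575 − 1.300000) / (-0.042005 − (-0.903000)) = 1.401575 − (-0.004267)/(0.860995) = 1.406530
F(1.406530) = 0.002169
u4 = 1.406530 − 0.002169·(1.406530 − 1.401575) / (0.002169 − (-0.042005)) = 1.406530 − (0.000011)/(0.044174) = 1.406287

1.4063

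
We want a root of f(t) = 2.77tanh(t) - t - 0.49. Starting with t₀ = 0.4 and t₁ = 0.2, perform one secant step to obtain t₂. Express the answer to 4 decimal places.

0.2937

f(0.4) = 0.162459, f(0.2) = -0.143270
t₂ = 0.200000 − (-0.143270)·(0.200000 − 0.400000) / (-0.143270 − 0.162459) = 0.200000 − (0.028654)/(-0.305729) = 0.293724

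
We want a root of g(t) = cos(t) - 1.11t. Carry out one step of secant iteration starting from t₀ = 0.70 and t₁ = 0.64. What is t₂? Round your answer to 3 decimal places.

0.693

g(0.70) = -0.01216, g(0.64) = 0.09170
t₂ = 0.64000 − 0.09170·(0.64000 − 0.70000) / (0.09170 − (-0.01216)) = 0.64000 − (-0.00550)/(0.10385) = 0.69298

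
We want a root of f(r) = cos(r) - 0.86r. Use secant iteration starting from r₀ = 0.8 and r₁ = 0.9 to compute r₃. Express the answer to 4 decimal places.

f(0.8) = 0.008707, f(0.9) = -0.152390
r₂ = 0.900000 − (-0.152390)·(0.900000 − 0.800000) / (-0.152390 − 0.008707) = 0.900000 − (-0.015239)/(-0.161097) = 0.805405
f(0.805405) = 0.000172
r₃ = 0.805405 − 0.000172·(0.805405 − 0.900000) / (0.000172 − (-0.152390)) = 0.805405 − (-0.000016)/(0.152562) = 0.805511

0.8055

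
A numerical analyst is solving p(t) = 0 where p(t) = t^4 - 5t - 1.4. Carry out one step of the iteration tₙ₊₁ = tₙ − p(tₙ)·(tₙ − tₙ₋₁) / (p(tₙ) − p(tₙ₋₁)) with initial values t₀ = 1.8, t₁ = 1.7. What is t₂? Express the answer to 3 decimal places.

p(1.8) = 0.09760, p(1.7) = -1.54790
t₂ = 1.70000 − (-1.54790)·(1.70000 − 1.80000) / (-1.54790 − 0.09760) = 1.70000 − (0.15479)/(-1.64550) = 1.79407

1.794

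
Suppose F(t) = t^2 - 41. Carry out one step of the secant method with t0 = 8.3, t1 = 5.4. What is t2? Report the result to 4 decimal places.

F(8.3) = 27.890000, F(5.4) = -11.840000
t2 = 5.400000 − (-11.840000)·(5.400000 − 8.300000) / (-11.840000 − 27.890000) = 5.400000 − (34.336000)/(-39.730000) = 6.264234

6.2642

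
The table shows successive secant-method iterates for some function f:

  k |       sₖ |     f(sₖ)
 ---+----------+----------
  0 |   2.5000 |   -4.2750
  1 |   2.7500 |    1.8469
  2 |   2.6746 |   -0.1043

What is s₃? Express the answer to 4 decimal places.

2.6786

s₃ = 2.6746 − (-0.1043)·(2.6746 − 2.7500) / (-0.1043 − 1.8469)
   = 2.6746 − (0.007864)/(-1.951200) = 2.678630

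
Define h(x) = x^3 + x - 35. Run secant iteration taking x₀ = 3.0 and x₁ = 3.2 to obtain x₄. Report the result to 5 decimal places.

3.16920

h(3.0) = -5.0000000, h(3.2) = 0.9680000
x₂ = 3.2000000 − 0.9680000·(3.2000000 − 3.0000000) / (0.9680000 − (-5.0000000)) = 3.2000000 − (0.1936000)/(5.9680000) = 3.1675603
h(3.1675603) = -0.0509183
x₃ = 3.1675603 − (-0.0509183)·(3.1675603 − 3.2000000) / (-0.0509183 − 0.9680000) = 3.1675603 − (0.0016518)/(-1.0189183) = 3.1691814
h(3.1691814) = -0.0004765
x₄ = 3.1691814 − (-0.0004765)·(3.1691814 − 3.1675603) / (-0.0004765 − (-0.0509183)) = 3.1691814 − (-0.0000008)/(0.0504419) = 3.1691967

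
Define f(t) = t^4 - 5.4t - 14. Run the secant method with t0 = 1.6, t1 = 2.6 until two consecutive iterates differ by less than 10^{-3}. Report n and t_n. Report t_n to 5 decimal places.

n = 6, t_n = 2.26285

f(1.6) = -16.0864000, f(2.6) = 17.6576000
t2 = 2.6000000 − 17.6576000·(1.0000000)/(33.7440000) = 2.0767188;  |Δ| = 0.5232812
f(2.0767188) = -6.6143736
t3 = 2.0767188 − (-6.6143736)·(-0.5232812)/(-24.2719736) = 2.2193186;  |Δ| = 0.1425997
f(2.2193186) = -1.7250024
t4 = 2.2193186 − (-1.7250024)·(0.1425997)/(4.8893712) = 2.2696287;  |Δ| = 0.0503101
f(2.2696287) = 0.2790150
t5 = 2.2696287 − 0.2790150·(0.0503101)/(2.0040173) = 2.2626241;  |Δ| = 0.0070046
f(2.2626241) = -0.0092184
t6 = 2.2626241 − (-0.0092184)·(-0.0070046)/(-0.2882333) = 2.2628481;  |Δ| = 0.0002240
|t6 − t5| = 0.0002240 < 10^{-3}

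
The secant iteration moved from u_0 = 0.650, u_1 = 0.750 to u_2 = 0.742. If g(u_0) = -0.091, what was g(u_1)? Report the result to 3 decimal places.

The secant line through (0.650, -0.091) and (0.750, g(u_1)) crosses zero at u_2 = 0.742.
So (0.650, -0.091), (0.750, g(u_1)), (0.742, 0) are collinear:
g(u_1) = -0.091 · (0.750 − 0.742) / (0.650 − 0.742) = -0.091 · (0.00800)/(-0.09200) = 0.00791

0.008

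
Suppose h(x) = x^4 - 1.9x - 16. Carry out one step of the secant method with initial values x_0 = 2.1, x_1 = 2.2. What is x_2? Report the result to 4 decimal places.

h(2.1) = -0.541900, h(2.2) = 3.245600
x_2 = 2.200000 − 3.245600·(2.200000 − 2.100000) / (3.245600 − (-0.541900)) = 2.200000 − (0.324560)/(3.787500) = 2.114308

2.1143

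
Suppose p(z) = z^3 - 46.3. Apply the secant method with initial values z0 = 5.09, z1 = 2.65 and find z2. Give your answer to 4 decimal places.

3.2465

p(5.09) = 85.572229, p(2.65) = -27.690375
z2 = 2.650000 − (-27.690375)·(2.650000 − 5.090000) / (-27.690375 − 85.572229) = 2.650000 − (67.564515)/(-113.262604) = 3.246530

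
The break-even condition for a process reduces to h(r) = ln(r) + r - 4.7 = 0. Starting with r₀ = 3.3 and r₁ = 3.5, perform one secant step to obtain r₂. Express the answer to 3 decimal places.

h(3.3) = -0.20608, h(3.5) = 0.05276
r₂ = 3.50000 − 0.05276·(3.50000 − 3.30000) / (0.05276 − (-0.20608)) = 3.50000 − (0.01055)/(0.25884) = 3.45923

3.459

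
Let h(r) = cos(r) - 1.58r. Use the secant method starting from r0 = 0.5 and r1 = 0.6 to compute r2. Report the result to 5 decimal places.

0.54166

h(0.5) = 0.0875826, h(0.6) = -0.1226644
r2 = 0.6000000 − (-0.1226644)·(0.6000000 − 0.5000000) / (-0.1226644 − 0.0875826) = 0.6000000 − (-0.0122664)/(-0.2102469) = 0.5416570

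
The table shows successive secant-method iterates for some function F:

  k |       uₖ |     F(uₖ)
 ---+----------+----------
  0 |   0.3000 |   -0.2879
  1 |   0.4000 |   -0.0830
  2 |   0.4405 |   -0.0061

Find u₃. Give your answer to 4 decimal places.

u₃ = 0.4405 − (-0.0061)·(0.4405 − 0.4000) / (-0.0061 − (-0.0830))
   = 0.4405 − (-0.000247)/(0.076900) = 0.443713

0.4437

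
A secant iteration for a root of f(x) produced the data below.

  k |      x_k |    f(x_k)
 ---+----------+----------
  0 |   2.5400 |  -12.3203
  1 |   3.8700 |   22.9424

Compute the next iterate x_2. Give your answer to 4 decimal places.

3.0047

x_2 = 3.8700 − 22.9424·(3.8700 − 2.5400) / (22.9424 − (-12.3203))
   = 3.8700 − (30.513392)/(35.262700) = 3.004684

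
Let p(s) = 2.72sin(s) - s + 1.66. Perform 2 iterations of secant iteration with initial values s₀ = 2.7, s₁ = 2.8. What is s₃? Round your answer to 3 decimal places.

p(2.7) = 0.12247, p(2.8) = -0.22883
s₂ = 2.80000 − (-0.22883)·(2.80000 − 2.70000) / (-0.22883 − 0.12247) = 2.80000 − (-0.02288)/(-0.35131) = 2.73486
p(2.73486) = 0.00119
s₃ = 2.73486 − 0.00119·(2.73486 − 2.80000) / (0.00119 − (-0.22883)) = 2.73486 − (-0.00008)/(0.23003) = 2.73520

2.735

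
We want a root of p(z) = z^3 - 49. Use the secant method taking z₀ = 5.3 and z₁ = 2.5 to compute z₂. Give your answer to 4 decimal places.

3.2013

p(5.3) = 99.877000, p(2.5) = -33.375000
z₂ = 2.500000 − (-33.375000)·(2.500000 − 5.300000) / (-33.375000 − 99.877000) = 2.500000 − (93.450000)/(-133.252000) = 3.201303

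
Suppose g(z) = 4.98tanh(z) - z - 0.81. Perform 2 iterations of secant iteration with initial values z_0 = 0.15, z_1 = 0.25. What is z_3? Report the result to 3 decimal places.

g(0.15) = -0.21855, g(0.25) = 0.15969
z_2 = 0.25000 − 0.15969·(0.25000 − 0.15000) / (0.15969 − (-0.21855)) = 0.25000 − (0.01597)/(0.37825) = 0.20778
g(0.20778) = 0.00233
z_3 = 0.20778 − 0.00233·(0.20778 − 0.25000) / (0.00233 − 0.15969) = 0.20778 − (-0.00010)/(-0.15737) = 0.20716

0.207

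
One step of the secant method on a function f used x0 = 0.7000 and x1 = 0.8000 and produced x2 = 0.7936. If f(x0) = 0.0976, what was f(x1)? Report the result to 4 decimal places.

-0.0067

The secant line through (0.7000, 0.0976) and (0.8000, f(x1)) crosses zero at x2 = 0.7936.
So (0.7000, 0.0976), (0.8000, f(x1)), (0.7936, 0) are collinear:
f(x1) = 0.0976 · (0.8000 − 0.7936) / (0.7000 − 0.7936) = 0.0976 · (0.006400)/(-0.093600) = -0.006674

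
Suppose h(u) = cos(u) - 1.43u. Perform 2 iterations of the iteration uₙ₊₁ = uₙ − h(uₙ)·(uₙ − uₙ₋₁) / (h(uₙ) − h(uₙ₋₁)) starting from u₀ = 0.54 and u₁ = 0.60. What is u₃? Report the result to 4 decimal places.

0.5836

h(0.54) = 0.085509, h(0.60) = -0.032664
u₂ = 0.600000 − (-0.032664)·(0.600000 − 0.540000) / (-0.032664 − 0.085509) = 0.600000 − (-0.001960)/(-0.118173) = 0.583415
h(0.583415) = 0.000302
u₃ = 0.583415 − 0.000302·(0.583415 − 0.600000) / (0.000302 − (-0.032664)) = 0.583415 − (-0.000005)/(0.032967) = 0.583567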